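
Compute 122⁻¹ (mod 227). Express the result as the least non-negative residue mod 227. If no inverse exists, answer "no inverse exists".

Apply the Euclidean algorithm to 227 and 122:
227 = 1*122 + 105
122 = 1*105 + 17
105 = 6*17 + 3
17 = 5*3 + 2
3 = 1*2 + 1
2 = 2*1 + 0
gcd = 1, so the inverse exists. Back-substitute:
1 = 3 − 2
1 = −17 + 6·3
1 = 6·105 − 37·17
1 = −37·122 + 43·105
1 = 43·227 − 80·122
So 122·(-80) ≡ 1 (mod 227), and -80 ≡ 147 (mod 227).

147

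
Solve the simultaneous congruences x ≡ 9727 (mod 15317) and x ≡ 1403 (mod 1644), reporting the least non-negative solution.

12814739

Write x = 9727 + 15317·k. Then 15317·k ≡ 1403 − 9727 ≡ 1540 (mod 1644).
Need 15317⁻¹ mod 1644. Extended Euclid on (1644, 521):
1644 = 3·521 + 81
521 = 6·81 + 35
81 = 2·35 + 11
35 = 3·11 + 2
11 = 5·2 + 1
2 = 2·1 + 0
Back-substitute:
1 = 11 − 5·2
1 = −5·35 + 16·11
1 = 16·81 − 37·35
1 = −37·521 + 238·81
1 = 238·1644 − 751·521
15317⁻¹ ≡ 893 (mod 1644), so k ≡ 893·1540 ≡ 836 (mod 1644).
x = 9727 + 15317·836 = 12814739.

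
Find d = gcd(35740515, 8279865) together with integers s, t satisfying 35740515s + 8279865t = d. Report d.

Apply Euclid's algorithm to 35740515 and 8279865:
35740515 = 4×8279865 + 2621055
8279865 = 3×2621055 + 416700
2621055 = 6×416700 + 120855
416700 = 3×120855 + 54135
120855 = 2×54135 + 12585
54135 = 4×12585 + 3795
12585 = 3×3795 + 1200
3795 = 3×1200 + 195
1200 = 6×195 + 30
195 = 6×30 + 15
30 = 2×15 + 0
gcd(35740515, 8279865) = 15.
Back-substituting:
15 = 195 − 6·30
15 = −6·1200 + 37·195
15 = 37·3795 − 117·1200
15 = −117·12585 + 388·3795
15 = 388·54135 − 1669·12585
15 = −1669·120855 + 3726·54135
15 = 3726·416700 − 12847·120855
15 = −12847·2621055 + 80808·416700
15 = 80808·8279865 − 255271·2621055
15 = −255271·35740515 + 1101892·8279865
So 15 = (-255271)·35740515 + (1101892)·8279865.

15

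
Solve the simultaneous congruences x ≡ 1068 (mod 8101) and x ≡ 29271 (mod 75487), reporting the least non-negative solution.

95746787

Write x = 1068 + 8101·k. Then 8101·k ≡ 29271 − 1068 ≡ 28203 (mod 75487).
Need 8101⁻¹ mod 75487. Extended Euclid on (75487, 8101):
75487 = 9×8101 + 2578
8101 = 3×2578 + 367
2578 = 7×367 + 9
367 = 40×9 + 7
9 = 1×7 + 2
7 = 3×2 + 1
2 = 2×1 + 0
Back-substitute:
1 = 7 − 3·2
1 = −3·9 + 4·7
1 = 4·367 − 163·9
1 = −163·2578 + 1145·367
1 = 1145·8101 − 3598·2578
1 = −3598·75487 + 33527·8101
8101⁻¹ ≡ 33527 (mod 75487), so k ≡ 33527·28203 ≡ 11819 (mod 75487).
x = 1068 + 8101·11819 = 95746787.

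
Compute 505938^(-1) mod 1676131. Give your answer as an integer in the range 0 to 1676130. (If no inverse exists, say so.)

Apply the Euclidean algorithm to 1676131 and 505938:
1676131 = 3*505938 + 158317
505938 = 3*158317 + 30987
158317 = 5*30987 + 3382
30987 = 9*3382 + 549
3382 = 6*549 + 88
549 = 6*88 + 21
88 = 4*21 + 4
21 = 5*4 + 1
4 = 4*1 + 0
The gcd is 1. Working backward:
1 = 21 − 5·4
1 = −5·88 + 21·21
1 = 21·549 − 131·88
1 = −131·3382 + 807·549
1 = 807·30987 − 7394·3382
1 = −7394·158317 + 37777·30987
1 = 37777·505938 − 120725·158317
1 = −120725·1676131 + 399952·505938
So 505938·399952 ≡ 1 (mod 1676131).

399952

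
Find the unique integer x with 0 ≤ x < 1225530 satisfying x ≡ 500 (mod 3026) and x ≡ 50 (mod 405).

Write x = 500 + 3026·k. Then 3026·k ≡ 50 − 500 ≡ 360 (mod 405).
Need 3026⁻¹ mod 405. Extended Euclid on (405, 191):
405 = 2*191 + 23
191 = 8*23 + 7
23 = 3*7 + 2
7 = 3*2 + 1
2 = 2*1 + 0
Back-substitute:
1 = 7 − 3·2
1 = −3·23 + 10·7
1 = 10·191 − 83·23
1 = −83·405 + 176·191
3026⁻¹ ≡ 176 (mod 405), so k ≡ 176·360 ≡ 180 (mod 405).
x = 500 + 3026·180 = 545180.

545180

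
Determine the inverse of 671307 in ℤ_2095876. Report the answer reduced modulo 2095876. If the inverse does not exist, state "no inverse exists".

603867

Extended Euclidean algorithm:
2095876 = 3×671307 + 81955
671307 = 8×81955 + 15667
81955 = 5×15667 + 3620
15667 = 4×3620 + 1187
3620 = 3×1187 + 59
1187 = 20×59 + 7
59 = 8×7 + 3
7 = 2×3 + 1
3 = 3×1 + 0
The gcd is 1. Working backward:
1 = 7 − 2·3
1 = −2·59 + 17·7
1 = 17·1187 − 342·59
1 = −342·3620 + 1043·1187
1 = 1043·15667 − 4514·3620
1 = −4514·81955 + 23613·15667
1 = 23613·671307 − 193418·81955
1 = −193418·2095876 + 603867·671307
So 671307·603867 ≡ 1 (mod 2095876).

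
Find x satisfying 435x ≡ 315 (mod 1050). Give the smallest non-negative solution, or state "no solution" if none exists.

First find gcd(435, 1050):
1050 = 2·435 + 180
435 = 2·180 + 75
180 = 2·75 + 30
75 = 2·30 + 15
30 = 2·15 + 0
gcd = 15 and 15 | 315, so solutions exist. Divide through by 15: 29x ≡ 21 (mod 70).
Now find 29⁻¹ mod 70:
70 = 2×29 + 12
29 = 2×12 + 5
12 = 2×5 + 2
5 = 2×2 + 1
2 = 2×1 + 0
Back-substitute:
1 = 5 − 2·2
1 = −2·12 + 5·5
1 = 5·29 − 12·12
1 = −12·70 + 29·29
So 29⁻¹ ≡ 29 (mod 70).
Then x ≡ 29·21 ≡ 49 (mod 70); the smallest non-negative solution is x = 49.

49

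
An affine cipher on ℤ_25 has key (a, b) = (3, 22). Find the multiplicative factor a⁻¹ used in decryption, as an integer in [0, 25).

gcd(25, 3) by repeated division:
25 = 8*3 + 1
3 = 3*1 + 0
gcd = 1, so the inverse exists. Back-substitute:
1 = 25 − 8·3
So 3·(-8) ≡ 1 (mod 25), and -8 ≡ 17 (mod 25).

17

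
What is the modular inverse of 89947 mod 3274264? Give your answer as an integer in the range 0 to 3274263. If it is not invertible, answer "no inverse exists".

2193011

Extended Euclidean algorithm:
3274264 = 36×89947 + 36172
89947 = 2×36172 + 17603
36172 = 2×17603 + 966
17603 = 18×966 + 215
966 = 4×215 + 106
215 = 2×106 + 3
106 = 35×3 + 1
3 = 3×1 + 0
The gcd is 1. Working backward:
1 = 106 − 35·3
1 = −35·215 + 71·106
1 = 71·966 − 319·215
1 = −319·17603 + 5813·966
1 = 5813·36172 − 11945·17603
1 = −11945·89947 + 29703·36172
1 = 29703·3274264 − 1081253·89947
Hence 89947⁻¹ ≡ -1081253 ≡ 2193011 (mod 3274264).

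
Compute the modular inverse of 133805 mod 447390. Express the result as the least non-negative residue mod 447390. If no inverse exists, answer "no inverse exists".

no inverse exists

Compute gcd(133805, 447390):
447390 = 3*133805 + 45975
133805 = 2*45975 + 41855
45975 = 1*41855 + 4120
41855 = 10*4120 + 655
4120 = 6*655 + 190
655 = 3*190 + 85
190 = 2*85 + 20
85 = 4*20 + 5
20 = 4*5 + 0
Since gcd = 5 > 1, 133805 is not a unit mod 447390.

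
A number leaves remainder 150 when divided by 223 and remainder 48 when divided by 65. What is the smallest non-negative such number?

373

Write x = 150 + 223·k. Then 223·k ≡ 48 − 150 ≡ 28 (mod 65).
Need 223⁻¹ mod 65. Extended Euclid on (65, 28):
65 = 2·28 + 9
28 = 3·9 + 1
9 = 9·1 + 0
Back-substitute:
1 = 28 − 3·9
1 = −3·65 + 7·28
223⁻¹ ≡ 7 (mod 65), so k ≡ 7·28 ≡ 1 (mod 65).
x = 150 + 223·1 = 373.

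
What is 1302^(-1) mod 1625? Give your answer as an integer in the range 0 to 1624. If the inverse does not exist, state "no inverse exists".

488

gcd(1625, 1302) by repeated division:
1625 = 1·1302 + 323
1302 = 4·323 + 10
323 = 32·10 + 3
10 = 3·3 + 1
3 = 3·1 + 0
The gcd is 1. Working backward:
1 = 10 − 3·3
1 = −3·323 + 97·10
1 = 97·1302 − 391·323
1 = −391·1625 + 488·1302
So 1302·488 ≡ 1 (mod 1625).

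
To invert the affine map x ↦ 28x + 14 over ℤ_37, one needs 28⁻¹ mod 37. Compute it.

gcd(37, 28) by repeated division:
37 = 1*28 + 9
28 = 3*9 + 1
9 = 9*1 + 0
gcd = 1, so the inverse exists. Back-substitute:
1 = 28 − 3·9
1 = −3·37 + 4·28
So 28·4 ≡ 1 (mod 37).

4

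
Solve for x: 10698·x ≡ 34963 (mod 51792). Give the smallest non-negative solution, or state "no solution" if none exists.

gcd(10698, 51792):
51792 = 4×10698 + 9000
10698 = 1×9000 + 1698
9000 = 5×1698 + 510
1698 = 3×510 + 168
510 = 3×168 + 6
168 = 28×6 + 0
gcd = 6, but 6 ∤ 34963, so the congruence has no solution.

no solution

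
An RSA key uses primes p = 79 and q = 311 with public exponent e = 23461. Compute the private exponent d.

9181

φ(n) = (p−1)(q−1) = 78·310 = 24180.
Need d with 23461·d ≡ 1 (mod 24180). Apply the extended Euclidean algorithm:
24180 = 1×23461 + 719
23461 = 32×719 + 453
719 = 1×453 + 266
453 = 1×266 + 187
266 = 1×187 + 79
187 = 2×79 + 29
79 = 2×29 + 21
29 = 1×21 + 8
21 = 2×8 + 5
8 = 1×5 + 3
5 = 1×3 + 2
3 = 1×2 + 1
2 = 2×1 + 0
Back-substitute:
1 = 3 − 2
1 = −5 + 2·3
1 = 2·8 − 3·5
1 = −3·21 + 8·8
1 = 8·29 − 11·21
1 = −11·79 + 30·29
1 = 30·187 − 71·79
1 = −71·266 + 101·187
1 = 101·453 − 172·266
1 = −172·719 + 273·453
1 = 273·23461 − 8908·719
1 = −8908·24180 + 9181·23461
So 23461·9181 ≡ 1 (mod 24180), hence d = 9181.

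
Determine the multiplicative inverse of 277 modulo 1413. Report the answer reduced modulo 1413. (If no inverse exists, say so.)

454

gcd(1413, 277) by repeated division:
1413 = 5·277 + 28
277 = 9·28 + 25
28 = 1·25 + 3
25 = 8·3 + 1
3 = 3·1 + 0
The gcd is 1. Working backward:
1 = 25 − 8·3
1 = −8·28 + 9·25
1 = 9·277 − 89·28
1 = −89·1413 + 454·277
So 277·454 ≡ 1 (mod 1413).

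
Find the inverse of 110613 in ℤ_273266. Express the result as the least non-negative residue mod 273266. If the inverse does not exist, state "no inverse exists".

140293

Apply the Euclidean algorithm to 273266 and 110613:
273266 = 2·110613 + 52040
110613 = 2·52040 + 6533
52040 = 7·6533 + 6309
6533 = 1·6309 + 224
6309 = 28·224 + 37
224 = 6·37 + 2
37 = 18·2 + 1
2 = 2·1 + 0
gcd = 1, so the inverse exists. Back-substitute:
1 = 37 − 18·2
1 = −18·224 + 109·37
1 = 109·6309 − 3070·224
1 = −3070·6533 + 3179·6309
1 = 3179·52040 − 25323·6533
1 = −25323·110613 + 53825·52040
1 = 53825·273266 − 132973·110613
So 110613·(-132973) ≡ 1 (mod 273266), and -132973 ≡ 140293 (mod 273266).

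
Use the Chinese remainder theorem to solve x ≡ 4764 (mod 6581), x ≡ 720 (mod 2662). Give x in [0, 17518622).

6046122

Write x = 4764 + 6581·k. Then 6581·k ≡ 720 − 4764 ≡ 1280 (mod 2662).
Need 6581⁻¹ mod 2662. Extended Euclid on (2662, 1257):
2662 = 2·1257 + 148
1257 = 8·148 + 73
148 = 2·73 + 2
73 = 36·2 + 1
2 = 2·1 + 0
Back-substitute:
1 = 73 − 36·2
1 = −36·148 + 73·73
1 = 73·1257 − 620·148
1 = −620·2662 + 1313·1257
6581⁻¹ ≡ 1313 (mod 2662), so k ≡ 1313·1280 ≡ 918 (mod 2662).
x = 4764 + 6581·918 = 6046122.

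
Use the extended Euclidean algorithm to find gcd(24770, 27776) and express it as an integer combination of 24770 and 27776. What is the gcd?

2

Euclidean algorithm:
27776 = 1·24770 + 3006
24770 = 8·3006 + 722
3006 = 4·722 + 118
722 = 6·118 + 14
118 = 8·14 + 6
14 = 2·6 + 2
6 = 3·2 + 0
gcd(24770, 27776) = 2.
Working backward:
2 = 14 − 2·6
2 = −2·118 + 17·14
2 = 17·722 − 104·118
2 = −104·3006 + 433·722
2 = 433·24770 − 3568·3006
2 = −3568·27776 + 4001·24770
So 2 = (-3568)·27776 + (4001)·24770.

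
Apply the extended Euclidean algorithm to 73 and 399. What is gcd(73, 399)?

1

Euclidean algorithm:
399 = 5·73 + 34
73 = 2·34 + 5
34 = 6·5 + 4
5 = 1·4 + 1
4 = 4·1 + 0
gcd(73, 399) = 1.
Back-substituting:
1 = 5 − 4
1 = −34 + 7·5
1 = 7·73 − 15·34
1 = −15·399 + 82·73
So 1 = (-15)·399 + (82)·73.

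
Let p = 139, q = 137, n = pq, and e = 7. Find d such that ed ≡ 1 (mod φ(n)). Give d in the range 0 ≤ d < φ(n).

16087

φ(n) = (p−1)(q−1) = 138·136 = 18768.
Need d with 7·d ≡ 1 (mod 18768). Apply the extended Euclidean algorithm:
18768 = 2681·7 + 1
7 = 7·1 + 0
Back-substitute:
1 = 18768 − 2681·7
So 7·(-2681) ≡ 1 (mod 18768), hence d ≡ -2681 ≡ 16087 (mod 18768).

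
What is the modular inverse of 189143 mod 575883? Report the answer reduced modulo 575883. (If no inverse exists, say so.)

gcd(575883, 189143) by repeated division:
575883 = 3·189143 + 8454
189143 = 22·8454 + 3155
8454 = 2·3155 + 2144
3155 = 1·2144 + 1011
2144 = 2·1011 + 122
1011 = 8·122 + 35
122 = 3·35 + 17
35 = 2·17 + 1
17 = 17·1 + 0
Since gcd(189143, 575883) = 1, back-substitute to write 1 as a combination:
1 = 35 − 2·17
1 = −2·122 + 7·35
1 = 7·1011 − 58·122
1 = −58·2144 + 123·1011
1 = 123·3155 − 181·2144
1 = −181·8454 + 485·3155
1 = 485·189143 − 10851·8454
1 = −10851·575883 + 33038·189143
So 189143·33038 ≡ 1 (mod 575883).

33038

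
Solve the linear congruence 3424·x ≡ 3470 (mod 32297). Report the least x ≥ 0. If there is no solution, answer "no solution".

11188

First find gcd(3424, 32297):
32297 = 9*3424 + 1481
3424 = 2*1481 + 462
1481 = 3*462 + 95
462 = 4*95 + 82
95 = 1*82 + 13
82 = 6*13 + 4
13 = 3*4 + 1
4 = 4*1 + 0
gcd = 1, so a unique solution mod 32297 exists.
Back-substitute for the Bézout coefficients:
1 = 13 − 3·4
1 = −3·82 + 19·13
1 = 19·95 − 22·82
1 = −22·462 + 107·95
1 = 107·1481 − 343·462
1 = −343·3424 + 793·1481
1 = 793·32297 − 7480·3424
So 3424·(-7480) ≡ 1 (mod 32297), giving 3424⁻¹ ≡ 24817.
x ≡ 3424⁻¹·3470 ≡ 24817·3470 ≡ 11188 (mod 32297).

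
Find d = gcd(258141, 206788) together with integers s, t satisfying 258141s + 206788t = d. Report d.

1

Euclidean algorithm:
258141 = 1·206788 + 51353
206788 = 4·51353 + 1376
51353 = 37·1376 + 441
1376 = 3·441 + 53
441 = 8·53 + 17
53 = 3·17 + 2
17 = 8·2 + 1
2 = 2·1 + 0
gcd(258141, 206788) = 1.
Working backward:
1 = 17 − 8·2
1 = −8·53 + 25·17
1 = 25·441 − 208·53
1 = −208·1376 + 649·441
1 = 649·51353 − 24221·1376
1 = −24221·206788 + 97533·51353
1 = 97533·258141 − 121754·206788
So 1 = (97533)·258141 + (-121754)·206788.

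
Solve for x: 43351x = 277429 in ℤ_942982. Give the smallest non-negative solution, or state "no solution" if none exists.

First find gcd(43351, 942982):
942982 = 21·43351 + 32611
43351 = 1·32611 + 10740
32611 = 3·10740 + 391
10740 = 27·391 + 183
391 = 2·183 + 25
183 = 7·25 + 8
25 = 3·8 + 1
8 = 8·1 + 0
gcd = 1, so a unique solution mod 942982 exists.
Back-substitute for the Bézout coefficients:
1 = 25 − 3·8
1 = −3·183 + 22·25
1 = 22·391 − 47·183
1 = −47·10740 + 1291·391
1 = 1291·32611 − 3920·10740
1 = −3920·43351 + 5211·32611
1 = 5211·942982 − 113351·43351
So 43351·(-113351) ≡ 1 (mod 942982), giving 43351⁻¹ ≡ 829631.
x ≡ 43351⁻¹·277429 ≡ 829631·277429 ≡ 652139 (mod 942982).

652139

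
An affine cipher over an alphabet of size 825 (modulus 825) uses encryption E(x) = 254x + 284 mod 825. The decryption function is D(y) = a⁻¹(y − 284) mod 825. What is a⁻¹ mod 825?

419

Extended Euclidean algorithm:
825 = 3*254 + 63
254 = 4*63 + 2
63 = 31*2 + 1
2 = 2*1 + 0
Since gcd(254, 825) = 1, back-substitute to write 1 as a combination:
1 = 63 − 31·2
1 = −31·254 + 125·63
1 = 125·825 − 406·254
So 254·(-406) ≡ 1 (mod 825), and -406 ≡ 419 (mod 825).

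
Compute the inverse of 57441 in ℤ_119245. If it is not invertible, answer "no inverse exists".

26921

Extended Euclidean algorithm:
119245 = 2*57441 + 4363
57441 = 13*4363 + 722
4363 = 6*722 + 31
722 = 23*31 + 9
31 = 3*9 + 4
9 = 2*4 + 1
4 = 4*1 + 0
The gcd is 1. Working backward:
1 = 9 − 2·4
1 = −2·31 + 7·9
1 = 7·722 − 163·31
1 = −163·4363 + 985·722
1 = 985·57441 − 12968·4363
1 = −12968·119245 + 26921·57441
So 57441·26921 ≡ 1 (mod 119245).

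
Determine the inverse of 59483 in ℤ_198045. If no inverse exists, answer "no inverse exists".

184937

Extended Euclidean algorithm:
198045 = 3·59483 + 19596
59483 = 3·19596 + 695
19596 = 28·695 + 136
695 = 5·136 + 15
136 = 9·15 + 1
15 = 15·1 + 0
The gcd is 1. Working backward:
1 = 136 − 9·15
1 = −9·695 + 46·136
1 = 46·19596 − 1297·695
1 = −1297·59483 + 3937·19596
1 = 3937·198045 − 13108·59483
So 59483·(-13108) ≡ 1 (mod 198045), and -13108 ≡ 184937 (mod 198045).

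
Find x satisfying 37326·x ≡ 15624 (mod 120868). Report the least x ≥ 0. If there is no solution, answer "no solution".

First find gcd(37326, 120868):
120868 = 3·37326 + 8890
37326 = 4·8890 + 1766
8890 = 5·1766 + 60
1766 = 29·60 + 26
60 = 2·26 + 8
26 = 3·8 + 2
8 = 4·2 + 0
gcd = 2 and 2 | 15624, so solutions exist. Divide through by 2: 18663x ≡ 7812 (mod 60434).
Now find 18663⁻¹ mod 60434:
60434 = 3*18663 + 4445
18663 = 4*4445 + 883
4445 = 5*883 + 30
883 = 29*30 + 13
30 = 2*13 + 4
13 = 3*4 + 1
4 = 4*1 + 0
Back-substitute:
1 = 13 − 3·4
1 = −3·30 + 7·13
1 = 7·883 − 206·30
1 = −206·4445 + 1037·883
1 = 1037·18663 − 4354·4445
1 = −4354·60434 + 14099·18663
So 18663⁻¹ ≡ 14099 (mod 60434).
Then x ≡ 14099·7812 ≡ 30640 (mod 60434); the smallest non-negative solution is x = 30640.

30640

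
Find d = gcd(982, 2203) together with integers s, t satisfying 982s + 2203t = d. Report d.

Euclidean algorithm:
2203 = 2×982 + 239
982 = 4×239 + 26
239 = 9×26 + 5
26 = 5×5 + 1
5 = 5×1 + 0
gcd(982, 2203) = 1.
Back-substituting:
1 = 26 − 5·5
1 = −5·239 + 46·26
1 = 46·982 − 189·239
1 = −189·2203 + 424·982
So 1 = (-189)·2203 + (424)·982.

1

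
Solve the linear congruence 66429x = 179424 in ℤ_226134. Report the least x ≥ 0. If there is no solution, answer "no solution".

17820

First find gcd(66429, 226134):
226134 = 3·66429 + 26847
66429 = 2·26847 + 12735
26847 = 2·12735 + 1377
12735 = 9·1377 + 342
1377 = 4·342 + 9
342 = 38·9 + 0
gcd = 9 and 9 | 179424, so solutions exist. Divide through by 9: 7381x ≡ 19936 (mod 25126).
Now find 7381⁻¹ mod 25126:
25126 = 3×7381 + 2983
7381 = 2×2983 + 1415
2983 = 2×1415 + 153
1415 = 9×153 + 38
153 = 4×38 + 1
38 = 38×1 + 0
Back-substitute:
1 = 153 − 4·38
1 = −4·1415 + 37·153
1 = 37·2983 − 78·1415
1 = −78·7381 + 193·2983
1 = 193·25126 − 657·7381
So 7381·(-657) ≡ 1 (mod 25126), i.e. 7381⁻¹ ≡ 24469.
Then x ≡ 24469·19936 ≡ 17820 (mod 25126); the smallest non-negative solution is x = 17820.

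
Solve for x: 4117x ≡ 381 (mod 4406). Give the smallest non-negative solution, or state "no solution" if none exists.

639

First find gcd(4117, 4406):
4406 = 1*4117 + 289
4117 = 14*289 + 71
289 = 4*71 + 5
71 = 14*5 + 1
5 = 5*1 + 0
gcd = 1, so a unique solution mod 4406 exists.
Back-substitute for the Bézout coefficients:
1 = 71 − 14·5
1 = −14·289 + 57·71
1 = 57·4117 − 812·289
1 = −812·4406 + 869·4117
So 4117·(869) ≡ 1 (mod 4406), giving 4117⁻¹ ≡ 869.
x ≡ 4117⁻¹·381 ≡ 869·381 ≡ 639 (mod 4406).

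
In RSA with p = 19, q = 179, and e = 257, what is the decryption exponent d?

3017

φ(n) = (p−1)(q−1) = 18·178 = 3204.
Need d with 257·d ≡ 1 (mod 3204). Apply the extended Euclidean algorithm:
3204 = 12*257 + 120
257 = 2*120 + 17
120 = 7*17 + 1
17 = 17*1 + 0
Back-substitute:
1 = 120 − 7·17
1 = −7·257 + 15·120
1 = 15·3204 − 187·257
So 257·(-187) ≡ 1 (mod 3204), hence d ≡ -187 ≡ 3017 (mod 3204).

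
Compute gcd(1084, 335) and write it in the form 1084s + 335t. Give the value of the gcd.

1

Repeated division:
1084 = 3×335 + 79
335 = 4×79 + 19
79 = 4×19 + 3
19 = 6×3 + 1
3 = 3×1 + 0
gcd(1084, 335) = 1.
Back-substituting:
1 = 19 − 6·3
1 = −6·79 + 25·19
1 = 25·335 − 106·79
1 = −106·1084 + 343·335
So 1 = (-106)·1084 + (343)·335.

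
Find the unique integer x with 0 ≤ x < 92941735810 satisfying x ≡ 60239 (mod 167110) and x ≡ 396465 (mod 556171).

Write x = 60239 + 167110·k. Then 167110·k ≡ 396465 − 60239 ≡ 336226 (mod 556171).
Need 167110⁻¹ mod 556171. Extended Euclid on (556171, 167110):
556171 = 3*167110 + 54841
167110 = 3*54841 + 2587
54841 = 21*2587 + 514
2587 = 5*514 + 17
514 = 30*17 + 4
17 = 4*4 + 1
4 = 4*1 + 0
Back-substitute:
1 = 17 − 4·4
1 = −4·514 + 121·17
1 = 121·2587 − 609·514
1 = −609·54841 + 12910·2587
1 = 12910·167110 − 39339·54841
1 = −39339·556171 + 130927·167110
167110⁻¹ ≡ 130927 (mod 556171), so k ≡ 130927·336226 ≡ 126852 (mod 556171).
x = 60239 + 167110·126852 = 21198297959.

21198297959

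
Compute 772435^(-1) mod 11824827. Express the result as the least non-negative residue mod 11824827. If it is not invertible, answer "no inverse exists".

Apply the Euclidean algorithm to 11824827 and 772435:
11824827 = 15·772435 + 238302
772435 = 3·238302 + 57529
238302 = 4·57529 + 8186
57529 = 7·8186 + 227
8186 = 36·227 + 14
227 = 16·14 + 3
14 = 4·3 + 2
3 = 1·2 + 1
2 = 2·1 + 0
The gcd is 1. Working backward:
1 = 3 − 2
1 = −14 + 5·3
1 = 5·227 − 81·14
1 = −81·8186 + 2921·227
1 = 2921·57529 − 20528·8186
1 = −20528·238302 + 85033·57529
1 = 85033·772435 − 275627·238302
1 = −275627·11824827 + 4219438·772435
So 772435·4219438 ≡ 1 (mod 11824827).

4219438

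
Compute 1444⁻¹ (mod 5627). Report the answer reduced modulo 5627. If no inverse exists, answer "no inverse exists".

Apply the Euclidean algorithm to 5627 and 1444:
5627 = 3·1444 + 1295
1444 = 1·1295 + 149
1295 = 8·149 + 103
149 = 1·103 + 46
103 = 2·46 + 11
46 = 4·11 + 2
11 = 5·2 + 1
2 = 2·1 + 0
Since gcd(1444, 5627) = 1, back-substitute to write 1 as a combination:
1 = 11 − 5·2
1 = −5·46 + 21·11
1 = 21·103 − 47·46
1 = −47·149 + 68·103
1 = 68·1295 − 591·149
1 = −591·1444 + 659·1295
1 = 659·5627 − 2568·1444
So 1444·(-2568) ≡ 1 (mod 5627), and -2568 ≡ 3059 (mod 5627).

3059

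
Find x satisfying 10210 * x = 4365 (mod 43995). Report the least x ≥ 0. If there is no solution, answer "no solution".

First find gcd(10210, 43995):
43995 = 4*10210 + 3155
10210 = 3*3155 + 745
3155 = 4*745 + 175
745 = 4*175 + 45
175 = 3*45 + 40
45 = 1*40 + 5
40 = 8*5 + 0
gcd = 5 and 5 | 4365, so solutions exist. Divide through by 5: 2042x ≡ 873 (mod 8799).
Now find 2042⁻¹ mod 8799:
8799 = 4×2042 + 631
2042 = 3×631 + 149
631 = 4×149 + 35
149 = 4×35 + 9
35 = 3×9 + 8
9 = 1×8 + 1
8 = 8×1 + 0
Back-substitute:
1 = 9 − 8
1 = −35 + 4·9
1 = 4·149 − 17·35
1 = −17·631 + 72·149
1 = 72·2042 − 233·631
1 = −233·8799 + 1004·2042
So 2042⁻¹ ≡ 1004 (mod 8799).
Then x ≡ 1004·873 ≡ 5391 (mod 8799); the smallest non-negative solution is x = 5391.

5391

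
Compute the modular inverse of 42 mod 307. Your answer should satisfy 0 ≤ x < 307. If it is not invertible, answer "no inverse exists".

gcd(307, 42) by repeated division:
307 = 7*42 + 13
42 = 3*13 + 3
13 = 4*3 + 1
3 = 3*1 + 0
The gcd is 1. Working backward:
1 = 13 − 4·3
1 = −4·42 + 13·13
1 = 13·307 − 95·42
Thus 42·(-95) ≡ 1 (mod 307); reducing, -95 mod 307 = 212.

212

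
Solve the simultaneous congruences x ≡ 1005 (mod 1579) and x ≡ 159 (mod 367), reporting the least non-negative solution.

Write x = 1005 + 1579·k. Then 1579·k ≡ 159 − 1005 ≡ 255 (mod 367).
Need 1579⁻¹ mod 367. Extended Euclid on (367, 111):
367 = 3*111 + 34
111 = 3*34 + 9
34 = 3*9 + 7
9 = 1*7 + 2
7 = 3*2 + 1
2 = 2*1 + 0
Back-substitute:
1 = 7 − 3·2
1 = −3·9 + 4·7
1 = 4·34 − 15·9
1 = −15·111 + 49·34
1 = 49·367 − 162·111
1579⁻¹ ≡ 205 (mod 367), so k ≡ 205·255 ≡ 161 (mod 367).
x = 1005 + 1579·161 = 255224.

255224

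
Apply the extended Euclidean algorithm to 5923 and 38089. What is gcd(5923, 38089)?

1

Repeated division:
38089 = 6×5923 + 2551
5923 = 2×2551 + 821
2551 = 3×821 + 88
821 = 9×88 + 29
88 = 3×29 + 1
29 = 29×1 + 0
gcd(5923, 38089) = 1.
Back-substituting:
1 = 88 − 3·29
1 = −3·821 + 28·88
1 = 28·2551 − 87·821
1 = −87·5923 + 202·2551
1 = 202·38089 − 1299·5923
So 1 = (202)·38089 + (-1299)·5923.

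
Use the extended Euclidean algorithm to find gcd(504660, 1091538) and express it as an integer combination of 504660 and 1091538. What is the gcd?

Apply Euclid's algorithm to 1091538 and 504660:
1091538 = 2*504660 + 82218
504660 = 6*82218 + 11352
82218 = 7*11352 + 2754
11352 = 4*2754 + 336
2754 = 8*336 + 66
336 = 5*66 + 6
66 = 11*6 + 0
gcd(504660, 1091538) = 6.
Working backward:
6 = 336 − 5·66
6 = −5·2754 + 41·336
6 = 41·11352 − 169·2754
6 = −169·82218 + 1224·11352
6 = 1224·504660 − 7513·82218
6 = −7513·1091538 + 16250·504660
So 6 = (-7513)·1091538 + (16250)·504660.

6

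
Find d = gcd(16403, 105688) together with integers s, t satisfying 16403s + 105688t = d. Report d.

Euclidean algorithm:
105688 = 6×16403 + 7270
16403 = 2×7270 + 1863
7270 = 3×1863 + 1681
1863 = 1×1681 + 182
1681 = 9×182 + 43
182 = 4×43 + 10
43 = 4×10 + 3
10 = 3×3 + 1
3 = 3×1 + 0
gcd(16403, 105688) = 1.
Back-substituting:
1 = 10 − 3·3
1 = −3·43 + 13·10
1 = 13·182 − 55·43
1 = −55·1681 + 508·182
1 = 508·1863 − 563·1681
1 = −563·7270 + 2197·1863
1 = 2197·16403 − 4957·7270
1 = −4957·105688 + 31939·16403
So 1 = (-4957)·105688 + (31939)·16403.

1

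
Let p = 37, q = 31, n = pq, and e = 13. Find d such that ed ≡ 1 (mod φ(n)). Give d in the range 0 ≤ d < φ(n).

997

φ(n) = (p−1)(q−1) = 36·30 = 1080.
Need d with 13·d ≡ 1 (mod 1080). Apply the extended Euclidean algorithm:
1080 = 83·13 + 1
13 = 13·1 + 0
Back-substitute:
1 = 1080 − 83·13
So 13·(-83) ≡ 1 (mod 1080), hence d ≡ -83 ≡ 997 (mod 1080).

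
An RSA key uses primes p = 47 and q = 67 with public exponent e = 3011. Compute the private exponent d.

1943

φ(n) = (p−1)(q−1) = 46·66 = 3036.
Need d with 3011·d ≡ 1 (mod 3036). Apply the extended Euclidean algorithm:
3036 = 1×3011 + 25
3011 = 120×25 + 11
25 = 2×11 + 3
11 = 3×3 + 2
3 = 1×2 + 1
2 = 2×1 + 0
Back-substitute:
1 = 3 − 2
1 = −11 + 4·3
1 = 4·25 − 9·11
1 = −9·3011 + 1084·25
1 = 1084·3036 − 1093·3011
So 3011·(-1093) ≡ 1 (mod 3036), hence d ≡ -1093 ≡ 1943 (mod 3036).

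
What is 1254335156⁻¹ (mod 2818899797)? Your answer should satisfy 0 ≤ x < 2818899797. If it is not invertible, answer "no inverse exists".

Apply the Euclidean algorithm to 2818899797 and 1254335156:
2818899797 = 2*1254335156 + 310229485
1254335156 = 4*310229485 + 13417216
310229485 = 23*13417216 + 1633517
13417216 = 8*1633517 + 349080
1633517 = 4*349080 + 237197
349080 = 1*237197 + 111883
237197 = 2*111883 + 13431
111883 = 8*13431 + 4435
13431 = 3*4435 + 126
4435 = 35*126 + 25
126 = 5*25 + 1
25 = 25*1 + 0
The gcd is 1. Working backward:
1 = 126 − 5·25
1 = −5·4435 + 176·126
1 = 176·13431 − 533·4435
1 = −533·111883 + 4440·13431
1 = 4440·237197 − 9413·111883
1 = −9413·349080 + 13853·237197
1 = 13853·1633517 − 64825·349080
1 = −64825·13417216 + 532453·1633517
1 = 532453·310229485 − 12311244·13417216
1 = −12311244·1254335156 + 49777429·310229485
1 = 49777429·2818899797 − 111866102·1254335156
So 1254335156·(-111866102) ≡ 1 (mod 2818899797), and -111866102 ≡ 2707033695 (mod 2818899797).

2707033695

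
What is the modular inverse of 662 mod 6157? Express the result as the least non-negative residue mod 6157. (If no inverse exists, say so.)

1516

Extended Euclidean algorithm:
6157 = 9·662 + 199
662 = 3·199 + 65
199 = 3·65 + 4
65 = 16·4 + 1
4 = 4·1 + 0
The gcd is 1. Working backward:
1 = 65 − 16·4
1 = −16·199 + 49·65
1 = 49·662 − 163·199
1 = −163·6157 + 1516·662
So 662·1516 ≡ 1 (mod 6157).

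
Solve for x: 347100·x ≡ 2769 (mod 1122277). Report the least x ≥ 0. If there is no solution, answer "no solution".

First find gcd(347100, 1122277):
1122277 = 3×347100 + 80977
347100 = 4×80977 + 23192
80977 = 3×23192 + 11401
23192 = 2×11401 + 390
11401 = 29×390 + 91
390 = 4×91 + 26
91 = 3×26 + 13
26 = 2×13 + 0
gcd = 13 and 13 | 2769, so solutions exist. Divide through by 13: 26700x ≡ 213 (mod 86329).
Now find 26700⁻¹ mod 86329:
86329 = 3×26700 + 6229
26700 = 4×6229 + 1784
6229 = 3×1784 + 877
1784 = 2×877 + 30
877 = 29×30 + 7
30 = 4×7 + 2
7 = 3×2 + 1
2 = 2×1 + 0
Back-substitute:
1 = 7 − 3·2
1 = −3·30 + 13·7
1 = 13·877 − 380·30
1 = −380·1784 + 773·877
1 = 773·6229 − 2699·1784
1 = −2699·26700 + 11569·6229
1 = 11569·86329 − 37406·26700
So 26700·(-37406) ≡ 1 (mod 86329), i.e. 26700⁻¹ ≡ 48923.
Then x ≡ 48923·213 ≡ 61119 (mod 86329); the smallest non-negative solution is x = 61119.

61119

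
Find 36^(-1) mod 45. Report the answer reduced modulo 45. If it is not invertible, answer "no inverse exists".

no inverse exists

Euclidean algorithm on 45, 36:
45 = 1×36 + 9
36 = 4×9 + 0
gcd(36, 45) = 9 ≠ 1, so 36 has no multiplicative inverse modulo 45.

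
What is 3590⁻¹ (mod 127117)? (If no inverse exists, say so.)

Extended Euclidean algorithm:
127117 = 35·3590 + 1467
3590 = 2·1467 + 656
1467 = 2·656 + 155
656 = 4·155 + 36
155 = 4·36 + 11
36 = 3·11 + 3
11 = 3·3 + 2
3 = 1·2 + 1
2 = 2·1 + 0
gcd = 1, so the inverse exists. Back-substitute:
1 = 3 − 2
1 = −11 + 4·3
1 = 4·36 − 13·11
1 = −13·155 + 56·36
1 = 56·656 − 237·155
1 = −237·1467 + 530·656
1 = 530·3590 − 1297·1467
1 = −1297·127117 + 45925·3590
So 3590·45925 ≡ 1 (mod 127117).

45925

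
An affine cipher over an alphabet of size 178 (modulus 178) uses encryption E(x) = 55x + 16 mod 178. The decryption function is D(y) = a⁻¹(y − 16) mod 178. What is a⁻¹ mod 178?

123

gcd(178, 55) by repeated division:
178 = 3*55 + 13
55 = 4*13 + 3
13 = 4*3 + 1
3 = 3*1 + 0
The gcd is 1. Working backward:
1 = 13 − 4·3
1 = −4·55 + 17·13
1 = 17·178 − 55·55
So 55·(-55) ≡ 1 (mod 178), and -55 ≡ 123 (mod 178).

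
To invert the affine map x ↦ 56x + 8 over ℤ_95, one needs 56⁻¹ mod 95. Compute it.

Apply the Euclidean algorithm to 95 and 56:
95 = 1·56 + 39
56 = 1·39 + 17
39 = 2·17 + 5
17 = 3·5 + 2
5 = 2·2 + 1
2 = 2·1 + 0
The gcd is 1. Working backward:
1 = 5 − 2·2
1 = −2·17 + 7·5
1 = 7·39 − 16·17
1 = −16·56 + 23·39
1 = 23·95 − 39·56
Thus 56·(-39) ≡ 1 (mod 95); reducing, -39 mod 95 = 56.

56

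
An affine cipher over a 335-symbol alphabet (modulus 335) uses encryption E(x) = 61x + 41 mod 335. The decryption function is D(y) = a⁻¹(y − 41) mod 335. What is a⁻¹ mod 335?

11

Extended Euclidean algorithm:
335 = 5×61 + 30
61 = 2×30 + 1
30 = 30×1 + 0
Since gcd(61, 335) = 1, back-substitute to write 1 as a combination:
1 = 61 − 2·30
1 = −2·335 + 11·61
So 61·11 ≡ 1 (mod 335).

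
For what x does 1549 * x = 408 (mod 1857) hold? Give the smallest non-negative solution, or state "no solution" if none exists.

891

First find gcd(1549, 1857):
1857 = 1·1549 + 308
1549 = 5·308 + 9
308 = 34·9 + 2
9 = 4·2 + 1
2 = 2·1 + 0
gcd = 1, so a unique solution mod 1857 exists.
Back-substitute for the Bézout coefficients:
1 = 9 − 4·2
1 = −4·308 + 137·9
1 = 137·1549 − 689·308
1 = −689·1857 + 826·1549
So 1549·(826) ≡ 1 (mod 1857), giving 1549⁻¹ ≡ 826.
x ≡ 1549⁻¹·408 ≡ 826·408 ≡ 891 (mod 1857).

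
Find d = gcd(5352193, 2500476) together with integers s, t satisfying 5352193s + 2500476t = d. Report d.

Euclidean algorithm:
5352193 = 2*2500476 + 351241
2500476 = 7*351241 + 41789
351241 = 8*41789 + 16929
41789 = 2*16929 + 7931
16929 = 2*7931 + 1067
7931 = 7*1067 + 462
1067 = 2*462 + 143
462 = 3*143 + 33
143 = 4*33 + 11
33 = 3*11 + 0
gcd(5352193, 2500476) = 11.
Back-substituting:
11 = 143 − 4·33
11 = −4·462 + 13·143
11 = 13·1067 − 30·462
11 = −30·7931 + 223·1067
11 = 223·16929 − 476·7931
11 = −476·41789 + 1175·16929
11 = 1175·351241 − 9876·41789
11 = −9876·2500476 + 70307·351241
11 = 70307·5352193 − 150490·2500476
So 11 = (70307)·5352193 + (-150490)·2500476.

11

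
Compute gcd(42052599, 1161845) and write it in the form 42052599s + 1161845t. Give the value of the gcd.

Repeated division:
42052599 = 36·1161845 + 226179
1161845 = 5·226179 + 30950
226179 = 7·30950 + 9529
30950 = 3·9529 + 2363
9529 = 4·2363 + 77
2363 = 30·77 + 53
77 = 1·53 + 24
53 = 2·24 + 5
24 = 4·5 + 4
5 = 1·4 + 1
4 = 4·1 + 0
gcd(42052599, 1161845) = 1.
Back-substituting:
1 = 5 − 4
1 = −24 + 5·5
1 = 5·53 − 11·24
1 = −11·77 + 16·53
1 = 16·2363 − 491·77
1 = −491·9529 + 1980·2363
1 = 1980·30950 − 6431·9529
1 = −6431·226179 + 46997·30950
1 = 46997·1161845 − 241416·226179
1 = −241416·42052599 + 8737973·1161845
So 1 = (-241416)·42052599 + (8737973)·1161845.

1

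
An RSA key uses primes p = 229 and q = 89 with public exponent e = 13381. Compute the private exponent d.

φ(n) = (p−1)(q−1) = 228·88 = 20064.
Need d with 13381·d ≡ 1 (mod 20064). Apply the extended Euclidean algorithm:
20064 = 1*13381 + 6683
13381 = 2*6683 + 15
6683 = 445*15 + 8
15 = 1*8 + 7
8 = 1*7 + 1
7 = 7*1 + 0
Back-substitute:
1 = 8 − 7
1 = −15 + 2·8
1 = 2·6683 − 891·15
1 = −891·13381 + 1784·6683
1 = 1784·20064 − 2675·13381
So 13381·(-2675) ≡ 1 (mod 20064), hence d ≡ -2675 ≡ 17389 (mod 20064).

17389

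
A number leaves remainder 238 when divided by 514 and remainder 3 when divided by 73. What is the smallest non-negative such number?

Write x = 238 + 514·k. Then 514·k ≡ 3 − 238 ≡ 57 (mod 73).
Need 514⁻¹ mod 73. Extended Euclid on (73, 3):
73 = 24×3 + 1
3 = 3×1 + 0
Back-substitute:
1 = 73 − 24·3
514⁻¹ ≡ 49 (mod 73), so k ≡ 49·57 ≡ 19 (mod 73).
x = 238 + 514·19 = 10004.

10004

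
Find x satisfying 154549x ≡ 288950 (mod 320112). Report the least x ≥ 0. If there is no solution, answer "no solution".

219614

First find gcd(154549, 320112):
320112 = 2·154549 + 11014
154549 = 14·11014 + 353
11014 = 31·353 + 71
353 = 4·71 + 69
71 = 1·69 + 2
69 = 34·2 + 1
2 = 2·1 + 0
gcd = 1, so a unique solution mod 320112 exists.
Back-substitute for the Bézout coefficients:
1 = 69 − 34·2
1 = −34·71 + 35·69
1 = 35·353 − 174·71
1 = −174·11014 + 5429·353
1 = 5429·154549 − 76180·11014
1 = −76180·320112 + 157789·154549
So 154549·(157789) ≡ 1 (mod 320112), giving 154549⁻¹ ≡ 157789.
x ≡ 154549⁻¹·288950 ≡ 157789·288950 ≡ 219614 (mod 320112).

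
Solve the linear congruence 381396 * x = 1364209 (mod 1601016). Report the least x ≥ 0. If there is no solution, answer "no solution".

gcd(381396, 1601016):
1601016 = 4·381396 + 75432
381396 = 5·75432 + 4236
75432 = 17·4236 + 3420
4236 = 1·3420 + 816
3420 = 4·816 + 156
816 = 5·156 + 36
156 = 4·36 + 12
36 = 3·12 + 0
gcd = 12, but 12 ∤ 1364209, so the congruence has no solution.

no solution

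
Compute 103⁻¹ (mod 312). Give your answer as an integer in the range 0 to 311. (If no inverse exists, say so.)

Extended Euclidean algorithm:
312 = 3·103 + 3
103 = 34·3 + 1
3 = 3·1 + 0
Since gcd(103, 312) = 1, back-substitute to write 1 as a combination:
1 = 103 − 34·3
1 = −34·312 + 103·103
So 103·103 ≡ 1 (mod 312).

103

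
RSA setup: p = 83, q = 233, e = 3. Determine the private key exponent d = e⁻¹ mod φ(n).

12683

φ(n) = (p−1)(q−1) = 82·232 = 19024.
Need d with 3·d ≡ 1 (mod 19024). Apply the extended Euclidean algorithm:
19024 = 6341×3 + 1
3 = 3×1 + 0
Back-substitute:
1 = 19024 − 6341·3
So 3·(-6341) ≡ 1 (mod 19024), hence d ≡ -6341 ≡ 12683 (mod 19024).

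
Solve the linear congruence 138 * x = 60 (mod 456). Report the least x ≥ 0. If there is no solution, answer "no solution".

First find gcd(138, 456):
456 = 3*138 + 42
138 = 3*42 + 12
42 = 3*12 + 6
12 = 2*6 + 0
gcd = 6 and 6 | 60, so solutions exist. Divide through by 6: 23x ≡ 10 (mod 76).
Now find 23⁻¹ mod 76:
76 = 3*23 + 7
23 = 3*7 + 2
7 = 3*2 + 1
2 = 2*1 + 0
Back-substitute:
1 = 7 − 3·2
1 = −3·23 + 10·7
1 = 10·76 − 33·23
So 23·(-33) ≡ 1 (mod 76), i.e. 23⁻¹ ≡ 43.
Then x ≡ 43·10 ≡ 50 (mod 76); the smallest non-negative solution is x = 50.

50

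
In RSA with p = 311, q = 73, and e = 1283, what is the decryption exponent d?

8507

φ(n) = (p−1)(q−1) = 310·72 = 22320.
Need d with 1283·d ≡ 1 (mod 22320). Apply the extended Euclidean algorithm:
22320 = 17·1283 + 509
1283 = 2·509 + 265
509 = 1·265 + 244
265 = 1·244 + 21
244 = 11·21 + 13
21 = 1·13 + 8
13 = 1·8 + 5
8 = 1·5 + 3
5 = 1·3 + 2
3 = 1·2 + 1
2 = 2·1 + 0
Back-substitute:
1 = 3 − 2
1 = −5 + 2·3
1 = 2·8 − 3·5
1 = −3·13 + 5·8
1 = 5·21 − 8·13
1 = −8·244 + 93·21
1 = 93·265 − 101·244
1 = −101·509 + 194·265
1 = 194·1283 − 489·509
1 = −489·22320 + 8507·1283
So 1283·8507 ≡ 1 (mod 22320), hence d = 8507.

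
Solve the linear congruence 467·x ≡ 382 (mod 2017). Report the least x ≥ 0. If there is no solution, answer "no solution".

450

First find gcd(467, 2017):
2017 = 4·467 + 149
467 = 3·149 + 20
149 = 7·20 + 9
20 = 2·9 + 2
9 = 4·2 + 1
2 = 2·1 + 0
gcd = 1, so a unique solution mod 2017 exists.
Back-substitute for the Bézout coefficients:
1 = 9 − 4·2
1 = −4·20 + 9·9
1 = 9·149 − 67·20
1 = −67·467 + 210·149
1 = 210·2017 − 907·467
So 467·(-907) ≡ 1 (mod 2017), giving 467⁻¹ ≡ 1110.
x ≡ 467⁻¹·382 ≡ 1110·382 ≡ 450 (mod 2017).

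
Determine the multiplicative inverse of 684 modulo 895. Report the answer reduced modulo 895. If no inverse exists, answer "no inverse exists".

509

Extended Euclidean algorithm:
895 = 1*684 + 211
684 = 3*211 + 51
211 = 4*51 + 7
51 = 7*7 + 2
7 = 3*2 + 1
2 = 2*1 + 0
Since gcd(684, 895) = 1, back-substitute to write 1 as a combination:
1 = 7 − 3·2
1 = −3·51 + 22·7
1 = 22·211 − 91·51
1 = −91·684 + 295·211
1 = 295·895 − 386·684
So 684·(-386) ≡ 1 (mod 895), and -386 ≡ 509 (mod 895).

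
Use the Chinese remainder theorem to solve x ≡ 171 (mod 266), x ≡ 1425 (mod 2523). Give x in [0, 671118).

289047

Write x = 171 + 266·k. Then 266·k ≡ 1425 − 171 ≡ 1254 (mod 2523).
Need 266⁻¹ mod 2523. Extended Euclid on (2523, 266):
2523 = 9*266 + 129
266 = 2*129 + 8
129 = 16*8 + 1
8 = 8*1 + 0
Back-substitute:
1 = 129 − 16·8
1 = −16·266 + 33·129
1 = 33·2523 − 313·266
266⁻¹ ≡ 2210 (mod 2523), so k ≡ 2210·1254 ≡ 1086 (mod 2523).
x = 171 + 266·1086 = 289047.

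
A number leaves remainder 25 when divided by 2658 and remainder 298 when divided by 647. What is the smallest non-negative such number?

Write x = 25 + 2658·k. Then 2658·k ≡ 298 − 25 ≡ 273 (mod 647).
Need 2658⁻¹ mod 647. Extended Euclid on (647, 70):
647 = 9·70 + 17
70 = 4·17 + 2
17 = 8·2 + 1
2 = 2·1 + 0
Back-substitute:
1 = 17 − 8·2
1 = −8·70 + 33·17
1 = 33·647 − 305·70
2658⁻¹ ≡ 342 (mod 647), so k ≡ 342·273 ≡ 198 (mod 647).
x = 25 + 2658·198 = 526309.

526309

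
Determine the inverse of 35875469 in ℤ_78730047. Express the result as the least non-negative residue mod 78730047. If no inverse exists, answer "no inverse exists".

59565587

gcd(78730047, 35875469) by repeated division:
78730047 = 2×35875469 + 6979109
35875469 = 5×6979109 + 979924
6979109 = 7×979924 + 119641
979924 = 8×119641 + 22796
119641 = 5×22796 + 5661
22796 = 4×5661 + 152
5661 = 37×152 + 37
152 = 4×37 + 4
37 = 9×4 + 1
4 = 4×1 + 0
Since gcd(35875469, 78730047) = 1, back-substitute to write 1 as a combination:
1 = 37 − 9·4
1 = −9·152 + 37·37
1 = 37·5661 − 1378·152
1 = −1378·22796 + 5549·5661
1 = 5549·119641 − 29123·22796
1 = −29123·979924 + 238533·119641
1 = 238533·6979109 − 1698854·979924
1 = −1698854·35875469 + 8732803·6979109
1 = 8732803·78730047 − 19164460·35875469
Thus 35875469·(-19164460) ≡ 1 (mod 78730047); reducing, -19164460 mod 78730047 = 59565587.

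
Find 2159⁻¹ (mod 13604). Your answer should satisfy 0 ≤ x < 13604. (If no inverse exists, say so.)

7095

Run Euclid on (13604, 2159):
13604 = 6*2159 + 650
2159 = 3*650 + 209
650 = 3*209 + 23
209 = 9*23 + 2
23 = 11*2 + 1
2 = 2*1 + 0
gcd = 1, so the inverse exists. Back-substitute:
1 = 23 − 11·2
1 = −11·209 + 100·23
1 = 100·650 − 311·209
1 = −311·2159 + 1033·650
1 = 1033·13604 − 6509·2159
Hence 2159⁻¹ ≡ -6509 ≡ 7095 (mod 13604).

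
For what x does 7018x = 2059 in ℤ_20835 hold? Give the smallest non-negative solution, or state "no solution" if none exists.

3358

First find gcd(7018, 20835):
20835 = 2·7018 + 6799
7018 = 1·6799 + 219
6799 = 31·219 + 10
219 = 21·10 + 9
10 = 1·9 + 1
9 = 9·1 + 0
gcd = 1, so a unique solution mod 20835 exists.
Back-substitute for the Bézout coefficients:
1 = 10 − 9
1 = −219 + 22·10
1 = 22·6799 − 683·219
1 = −683·7018 + 705·6799
1 = 705·20835 − 2093·7018
So 7018·(-2093) ≡ 1 (mod 20835), giving 7018⁻¹ ≡ 18742.
x ≡ 7018⁻¹·2059 ≡ 18742·2059 ≡ 3358 (mod 20835).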